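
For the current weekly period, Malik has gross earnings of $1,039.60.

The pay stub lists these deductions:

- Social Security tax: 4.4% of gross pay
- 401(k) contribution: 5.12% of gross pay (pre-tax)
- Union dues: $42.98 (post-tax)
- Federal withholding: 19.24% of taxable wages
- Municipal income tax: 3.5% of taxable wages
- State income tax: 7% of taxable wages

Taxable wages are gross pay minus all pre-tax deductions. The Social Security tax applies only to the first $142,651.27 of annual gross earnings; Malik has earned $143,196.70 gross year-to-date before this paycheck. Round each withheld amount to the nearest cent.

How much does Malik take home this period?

$650.04

401(k) contribution: $1,039.60 × 0.0512 = $53.23
Taxable wages = $1,039.60 − $53.23 = $986.37
State income tax: $986.37 × 0.07 = $69.05
Municipal income tax: $986.37 × 0.035 = $34.52
Federal withholding: $986.37 × 0.1924 = $189.78
Social Security tax: annual cap $142,651.27 already reached (YTD $143,196.70), so $0.00
Union dues: $42.98
Total deductions = $53.23 + $69.05 + $34.52 + $189.78 + $0.00 + $42.98 = $389.56
Net pay = $1,039.60 − $389.56 = $650.04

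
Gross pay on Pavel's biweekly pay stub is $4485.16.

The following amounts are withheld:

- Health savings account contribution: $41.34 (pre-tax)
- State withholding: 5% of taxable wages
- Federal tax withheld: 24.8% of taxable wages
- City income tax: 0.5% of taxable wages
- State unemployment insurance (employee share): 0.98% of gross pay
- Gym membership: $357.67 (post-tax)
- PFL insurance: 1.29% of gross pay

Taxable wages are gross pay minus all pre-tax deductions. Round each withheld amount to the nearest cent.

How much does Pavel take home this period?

$2637.86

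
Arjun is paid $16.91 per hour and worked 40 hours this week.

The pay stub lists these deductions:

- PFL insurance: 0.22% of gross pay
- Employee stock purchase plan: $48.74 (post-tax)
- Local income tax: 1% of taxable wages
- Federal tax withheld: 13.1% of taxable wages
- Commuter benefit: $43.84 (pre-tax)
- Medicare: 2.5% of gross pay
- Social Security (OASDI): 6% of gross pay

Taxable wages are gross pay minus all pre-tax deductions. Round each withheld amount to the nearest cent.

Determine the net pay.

Gross pay: 40 × $16.91 = $676.40
Commuter benefit: $43.84
Taxable wages = $676.40 − $43.84 = $632.56
Federal tax withheld: $632.56 × 0.131 = $82.87
Local income tax: $632.56 × 0.01 = $6.33
PFL insurance: $676.40 × 0.0022 = $1.49
Social Security (OASDI): $676.40 × 0.06 = $40.58
Medicare: $676.40 × 0.025 = $16.91
Employee stock purchase plan: $48.74
Total deductions = $43.84 + $82.87 + $6.33 + $1.49 + $40.58 + $16.91 + $48.74 = $240.76
Net pay = $676.40 − $240.76 = $435.64

$435.64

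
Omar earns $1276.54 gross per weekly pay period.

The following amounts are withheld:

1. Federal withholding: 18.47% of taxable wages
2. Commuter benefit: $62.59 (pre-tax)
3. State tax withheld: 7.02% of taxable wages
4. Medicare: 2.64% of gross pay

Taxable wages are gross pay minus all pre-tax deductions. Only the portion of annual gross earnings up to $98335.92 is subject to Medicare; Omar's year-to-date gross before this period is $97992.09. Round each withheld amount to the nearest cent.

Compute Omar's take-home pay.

$895.43

Commuter benefit: $62.59
Taxable wages = $1276.54 − $62.59 = $1213.95
Federal withholding: $1213.95 × 0.1847 = $224.22
State tax withheld: $1213.95 × 0.0702 = $85.22
Medicare: only $98335.92 − $97992.09 = $343.83 of this check is subject → $343.83 × 0.0264 = $9.08
Total deductions = $62.59 + $224.22 + $85.22 + $9.08 = $381.11
Net pay = $1276.54 − $381.11 = $895.43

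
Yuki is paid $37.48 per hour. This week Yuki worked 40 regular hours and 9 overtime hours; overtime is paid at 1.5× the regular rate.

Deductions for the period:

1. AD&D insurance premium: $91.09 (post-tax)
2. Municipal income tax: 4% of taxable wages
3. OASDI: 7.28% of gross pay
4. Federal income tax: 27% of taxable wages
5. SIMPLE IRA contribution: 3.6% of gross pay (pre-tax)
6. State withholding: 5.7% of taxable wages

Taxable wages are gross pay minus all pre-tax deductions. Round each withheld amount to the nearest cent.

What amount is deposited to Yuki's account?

Regular pay: 40 × $37.48 = $1499.20
Overtime pay: 9 × $37.48 × 1.5 = $505.98
Gross pay = $1499.20 + $505.98 = $2005.18
SIMPLE IRA contribution: $2005.18 × 0.036 = $72.19
Taxable wages = $2005.18 − $72.19 = $1932.99
State withholding: $1932.99 × 0.057 = $110.18
Municipal income tax: $1932.99 × 0.04 = $77.32
Federal income tax: $1932.99 × 0.27 = $521.91
OASDI: $2005.18 × 0.0728 = $145.98
AD&D insurance premium: $91.09
Total deductions = $72.19 + $110.18 + $77.32 + $521.91 + $145.98 + $91.09 = $1018.67
Net pay = $2005.18 − $1018.67 = $986.51

$986.51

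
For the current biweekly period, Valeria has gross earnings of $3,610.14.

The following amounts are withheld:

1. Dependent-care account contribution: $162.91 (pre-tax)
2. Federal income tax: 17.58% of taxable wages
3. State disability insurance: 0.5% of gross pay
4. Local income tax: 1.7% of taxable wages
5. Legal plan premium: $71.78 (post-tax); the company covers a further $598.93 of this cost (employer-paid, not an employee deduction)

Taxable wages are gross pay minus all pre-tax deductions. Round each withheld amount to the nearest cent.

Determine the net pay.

Dependent-care account contribution: $162.91
Taxable wages = $3,610.14 − $162.91 = $3,447.23
Local income tax: $3,447.23 × 0.017 = $58.60
Federal income tax: $3,447.23 × 0.1758 = $606.02
State disability insurance: $3,610.14 × 0.005 = $18.05
Legal plan premium: $71.78
(Employer's $598.93 toward legal plan premium is not withheld from the employee.)
Total deductions = $162.91 + $58.60 + $606.02 + $18.05 + $71.78 = $917.36
Net pay = $3,610.14 − $917.36 = $2,692.78

$2,692.78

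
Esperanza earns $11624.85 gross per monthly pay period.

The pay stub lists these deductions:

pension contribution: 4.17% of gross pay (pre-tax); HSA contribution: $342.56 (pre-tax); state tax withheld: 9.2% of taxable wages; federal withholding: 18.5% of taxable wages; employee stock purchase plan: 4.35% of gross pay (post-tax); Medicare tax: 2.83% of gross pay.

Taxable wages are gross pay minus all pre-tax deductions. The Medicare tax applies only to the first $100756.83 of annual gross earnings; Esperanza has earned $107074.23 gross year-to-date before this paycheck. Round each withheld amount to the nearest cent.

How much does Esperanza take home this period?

$7300.94

HSA contribution: $342.56
Pension contribution: $11624.85 × 0.0417 = $484.76
Pre-tax total = $342.56 + $484.76 = $827.32
Taxable wages = $11624.85 − $827.32 = $10797.53
State tax withheld: $10797.53 × 0.092 = $993.37
Federal withholding: $10797.53 × 0.185 = $1997.54
Medicare tax: annual cap $100756.83 already reached (YTD $107074.23), so $0.00
Employee stock purchase plan: $11624.85 × 0.0435 = $505.68
Total deductions = $342.56 + $484.76 + $993.37 + $1997.54 + $0.00 + $505.68 = $4323.91
Net pay = $11624.85 − $4323.91 = $7300.94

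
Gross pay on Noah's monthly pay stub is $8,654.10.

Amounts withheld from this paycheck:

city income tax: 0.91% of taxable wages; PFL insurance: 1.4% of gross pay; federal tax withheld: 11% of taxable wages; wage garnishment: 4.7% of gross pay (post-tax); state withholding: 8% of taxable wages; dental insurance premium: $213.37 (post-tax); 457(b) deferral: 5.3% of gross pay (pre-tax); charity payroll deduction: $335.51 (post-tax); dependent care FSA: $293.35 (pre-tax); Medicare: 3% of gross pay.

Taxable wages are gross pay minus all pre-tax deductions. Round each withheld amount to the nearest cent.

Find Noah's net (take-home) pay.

Dependent care FSA: $293.35
457(b) deferral: $8,654.10 × 0.053 = $458.67
Pre-tax total = $293.35 + $458.67 = $752.02
Taxable wages = $8,654.10 − $752.02 = $7,902.08
Federal tax withheld: $7,902.08 × 0.11 = $869.23
State withholding: $7,902.08 × 0.08 = $632.17
City income tax: $7,902.08 × 0.0091 = $71.91
PFL insurance: $8,654.10 × 0.014 = $121.16
Medicare: $8,654.10 × 0.03 = $259.62
Dental insurance premium: $213.37
Wage garnishment: $8,654.10 × 0.047 = $406.74
Charity payroll deduction: $335.51
Total deductions = $293.35 + $458.67 + $869.23 + $632.17 + $71.91 + $121.16 + $259.62 + $213.37 + $406.74 + $335.51 = $3,661.73
Net pay = $8,654.10 − $3,661.73 = $4,992.37

$4,992.37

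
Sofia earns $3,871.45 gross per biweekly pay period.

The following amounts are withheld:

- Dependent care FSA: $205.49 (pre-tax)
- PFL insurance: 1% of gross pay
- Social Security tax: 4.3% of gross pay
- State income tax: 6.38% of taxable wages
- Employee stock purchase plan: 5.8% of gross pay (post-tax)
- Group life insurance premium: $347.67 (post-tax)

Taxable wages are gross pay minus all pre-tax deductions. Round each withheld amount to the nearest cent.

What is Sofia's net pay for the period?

$2,654.68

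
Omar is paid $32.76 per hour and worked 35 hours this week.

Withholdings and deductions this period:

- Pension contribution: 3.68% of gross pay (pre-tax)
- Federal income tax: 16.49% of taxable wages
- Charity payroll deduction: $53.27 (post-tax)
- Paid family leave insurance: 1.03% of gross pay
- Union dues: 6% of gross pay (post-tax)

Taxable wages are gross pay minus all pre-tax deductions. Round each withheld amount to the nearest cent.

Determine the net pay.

Gross pay: 35 × $32.76 = $1146.60
Pension contribution: $1146.60 × 0.0368 = $42.19
Taxable wages = $1146.60 − $42.19 = $1104.41
Federal income tax: $1104.41 × 0.1649 = $182.12
Paid family leave insurance: $1146.60 × 0.0103 = $11.81
Union dues: $1146.60 × 0.06 = $68.80
Charity payroll deduction: $53.27
Total deductions = $42.19 + $182.12 + $11.81 + $68.80 + $53.27 = $358.19
Net pay = $1146.60 − $358.19 = $788.41

$788.41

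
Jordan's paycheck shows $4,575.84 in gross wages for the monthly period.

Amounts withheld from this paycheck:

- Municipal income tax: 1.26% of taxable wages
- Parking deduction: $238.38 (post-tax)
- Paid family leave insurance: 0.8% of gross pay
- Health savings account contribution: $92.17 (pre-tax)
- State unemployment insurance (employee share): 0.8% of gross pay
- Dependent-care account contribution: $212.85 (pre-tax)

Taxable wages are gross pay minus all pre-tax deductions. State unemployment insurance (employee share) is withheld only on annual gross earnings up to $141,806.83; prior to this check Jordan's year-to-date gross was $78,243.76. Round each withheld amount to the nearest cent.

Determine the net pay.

Health savings account contribution: $92.17
Dependent-care account contribution: $212.85
Pre-tax total = $92.17 + $212.85 = $305.02
Taxable wages = $4,575.84 − $305.02 = $4,270.82
Municipal income tax: $4,270.82 × 0.0126 = $53.81
State unemployment insurance (employee share): cap not yet reached, full $4,575.84 is subject → $4,575.84 × 0.008 = $36.61
Paid family leave insurance: $4,575.84 × 0.008 = $36.61
Parking deduction: $238.38
Total deductions = $92.17 + $212.85 + $53.81 + $36.61 + $36.61 + $238.38 = $670.43
Net pay = $4,575.84 − $670.43 = $3,905.41

$3,905.41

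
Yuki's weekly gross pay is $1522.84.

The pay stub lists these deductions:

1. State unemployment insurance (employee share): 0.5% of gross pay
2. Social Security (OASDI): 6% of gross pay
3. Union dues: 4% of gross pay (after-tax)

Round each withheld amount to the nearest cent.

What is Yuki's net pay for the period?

State unemployment insurance (employee share): $1522.84 × 0.005 = $7.61
Social Security (OASDI): $1522.84 × 0.06 = $91.37
Union dues: $1522.84 × 0.04 = $60.91
Total deductions = $7.61 + $91.37 + $60.91 = $159.89
Net pay = $1522.84 − $159.89 = $1362.95

$1362.95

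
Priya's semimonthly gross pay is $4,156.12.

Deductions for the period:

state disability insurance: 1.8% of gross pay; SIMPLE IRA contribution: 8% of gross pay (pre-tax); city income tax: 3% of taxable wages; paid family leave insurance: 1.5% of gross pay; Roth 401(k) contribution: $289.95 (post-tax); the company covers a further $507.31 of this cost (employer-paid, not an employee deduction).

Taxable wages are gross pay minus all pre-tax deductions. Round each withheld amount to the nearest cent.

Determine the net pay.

SIMPLE IRA contribution: $4,156.12 × 0.08 = $332.49
Taxable wages = $4,156.12 − $332.49 = $3,823.63
City income tax: $3,823.63 × 0.03 = $114.71
Paid family leave insurance: $4,156.12 × 0.015 = $62.34
State disability insurance: $4,156.12 × 0.018 = $74.81
Roth 401(k) contribution: $289.95
(Employer's $507.31 toward Roth 401(k) contribution is not withheld from the employee.)
Total deductions = $332.49 + $114.71 + $62.34 + $74.81 + $289.95 = $874.30
Net pay = $4,156.12 − $874.30 = $3,281.82

$3,281.82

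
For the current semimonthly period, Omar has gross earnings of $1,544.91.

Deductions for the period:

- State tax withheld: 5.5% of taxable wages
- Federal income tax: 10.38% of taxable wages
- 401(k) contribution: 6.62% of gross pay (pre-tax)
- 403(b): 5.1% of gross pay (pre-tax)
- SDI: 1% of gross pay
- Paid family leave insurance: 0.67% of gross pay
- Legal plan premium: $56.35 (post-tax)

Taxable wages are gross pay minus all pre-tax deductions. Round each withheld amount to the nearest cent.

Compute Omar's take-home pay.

$1,065.12

403(b): $1,544.91 × 0.051 = $78.79
401(k) contribution: $1,544.91 × 0.0662 = $102.27
Pre-tax total = $78.79 + $102.27 = $181.06
Taxable wages = $1,544.91 − $181.06 = $1,363.85
Federal income tax: $1,363.85 × 0.1038 = $141.57
State tax withheld: $1,363.85 × 0.055 = $75.01
Paid family leave insurance: $1,544.91 × 0.0067 = $10.35
SDI: $1,544.91 × 0.01 = $15.45
Legal plan premium: $56.35
Total deductions = $78.79 + $102.27 + $141.57 + $75.01 + $10.35 + $15.45 + $56.35 = $479.79
Net pay = $1,544.91 − $479.79 = $1,065.12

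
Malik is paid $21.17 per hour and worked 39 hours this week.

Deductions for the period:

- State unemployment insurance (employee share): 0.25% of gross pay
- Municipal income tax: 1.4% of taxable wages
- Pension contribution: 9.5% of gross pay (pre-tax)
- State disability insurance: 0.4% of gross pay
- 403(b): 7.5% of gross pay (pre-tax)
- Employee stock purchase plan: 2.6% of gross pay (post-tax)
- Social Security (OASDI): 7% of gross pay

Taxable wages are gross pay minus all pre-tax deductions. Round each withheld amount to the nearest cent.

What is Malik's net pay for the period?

$591.07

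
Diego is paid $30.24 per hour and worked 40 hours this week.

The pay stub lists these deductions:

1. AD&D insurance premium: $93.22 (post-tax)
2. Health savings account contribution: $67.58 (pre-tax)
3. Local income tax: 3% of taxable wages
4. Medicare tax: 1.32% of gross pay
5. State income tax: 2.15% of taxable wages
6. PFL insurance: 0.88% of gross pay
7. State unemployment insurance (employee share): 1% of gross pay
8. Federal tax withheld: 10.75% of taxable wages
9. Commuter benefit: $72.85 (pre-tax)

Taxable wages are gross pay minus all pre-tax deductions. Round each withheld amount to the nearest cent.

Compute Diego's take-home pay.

Gross pay: 40 × $30.24 = $1,209.60
Health savings account contribution: $67.58
Commuter benefit: $72.85
Pre-tax total = $67.58 + $72.85 = $140.43
Taxable wages = $1,209.60 − $140.43 = $1,069.17
State income tax: $1,069.17 × 0.0215 = $22.99
Local income tax: $1,069.17 × 0.03 = $32.08
Federal tax withheld: $1,069.17 × 0.1075 = $114.94
State unemployment insurance (employee share): $1,209.60 × 0.01 = $12.10
PFL insurance: $1,209.60 × 0.0088 = $10.64
Medicare tax: $1,209.60 × 0.0132 = $15.97
AD&D insurance premium: $93.22
Total deductions = $67.58 + $72.85 + $22.99 + $32.08 + $114.94 + $12.10 + $10.64 + $15.97 + $93.22 = $442.37
Net pay = $1,209.60 − $442.37 = $767.23

$767.23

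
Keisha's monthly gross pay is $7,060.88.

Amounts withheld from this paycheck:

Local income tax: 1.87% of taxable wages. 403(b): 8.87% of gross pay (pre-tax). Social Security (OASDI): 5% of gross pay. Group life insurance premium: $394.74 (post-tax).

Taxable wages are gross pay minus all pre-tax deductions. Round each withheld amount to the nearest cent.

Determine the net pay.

$5,566.47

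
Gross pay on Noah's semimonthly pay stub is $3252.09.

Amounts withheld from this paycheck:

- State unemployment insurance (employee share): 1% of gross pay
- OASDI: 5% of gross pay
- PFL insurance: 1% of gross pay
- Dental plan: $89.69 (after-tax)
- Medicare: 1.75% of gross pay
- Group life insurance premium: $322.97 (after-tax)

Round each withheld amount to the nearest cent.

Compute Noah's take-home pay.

State unemployment insurance (employee share): $3252.09 × 0.01 = $32.52
Medicare: $3252.09 × 0.0175 = $56.91
OASDI: $3252.09 × 0.05 = $162.60
PFL insurance: $3252.09 × 0.01 = $32.52
Group life insurance premium: $322.97
Dental plan: $89.69
Total deductions = $32.52 + $56.91 + $162.60 + $32.52 + $322.97 + $89.69 = $697.21
Net pay = $3252.09 − $697.21 = $2554.88

$2554.88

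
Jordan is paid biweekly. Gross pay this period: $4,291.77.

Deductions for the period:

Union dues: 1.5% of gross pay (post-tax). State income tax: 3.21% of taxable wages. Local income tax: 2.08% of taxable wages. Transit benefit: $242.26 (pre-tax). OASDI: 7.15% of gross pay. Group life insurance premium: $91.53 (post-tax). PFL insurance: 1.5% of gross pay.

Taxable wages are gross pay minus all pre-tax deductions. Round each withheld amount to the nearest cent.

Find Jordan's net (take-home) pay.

$3,308.14

Transit benefit: $242.26
Taxable wages = $4,291.77 − $242.26 = $4,049.51
Local income tax: $4,049.51 × 0.0208 = $84.23
State income tax: $4,049.51 × 0.0321 = $129.99
OASDI: $4,291.77 × 0.0715 = $306.86
PFL insurance: $4,291.77 × 0.015 = $64.38
Group life insurance premium: $91.53
Union dues: $4,291.77 × 0.015 = $64.38
Total deductions = $242.26 + $84.23 + $129.99 + $306.86 + $64.38 + $91.53 + $64.38 = $983.63
Net pay = $4,291.77 − $983.63 = $3,308.14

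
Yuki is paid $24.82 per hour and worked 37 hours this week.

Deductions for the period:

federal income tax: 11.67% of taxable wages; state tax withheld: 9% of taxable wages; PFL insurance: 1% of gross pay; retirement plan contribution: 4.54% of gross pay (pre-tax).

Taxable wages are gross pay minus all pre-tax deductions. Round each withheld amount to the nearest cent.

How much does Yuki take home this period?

$686.26

Gross pay: 37 × $24.82 = $918.34
Retirement plan contribution: $918.34 × 0.0454 = $41.69
Taxable wages = $918.34 − $41.69 = $876.65
State tax withheld: $876.65 × 0.09 = $78.90
Federal income tax: $876.65 × 0.1167 = $102.31
PFL insurance: $918.34 × 0.01 = $9.18
Total deductions = $41.69 + $78.90 + $102.31 + $9.18 = $232.08
Net pay = $918.34 − $232.08 = $686.26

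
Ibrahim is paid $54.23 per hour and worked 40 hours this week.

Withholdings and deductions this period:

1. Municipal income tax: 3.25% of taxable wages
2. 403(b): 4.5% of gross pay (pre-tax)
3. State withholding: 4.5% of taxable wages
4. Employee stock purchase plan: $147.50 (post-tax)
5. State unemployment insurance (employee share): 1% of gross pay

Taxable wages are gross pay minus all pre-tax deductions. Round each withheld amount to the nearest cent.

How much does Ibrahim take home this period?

Gross pay: 40 × $54.23 = $2,169.20
403(b): $2,169.20 × 0.045 = $97.61
Taxable wages = $2,169.20 − $97.61 = $2,071.59
State withholding: $2,071.59 × 0.045 = $93.22
Municipal income tax: $2,071.59 × 0.0325 = $67.33
State unemployment insurance (employee share): $2,169.20 × 0.01 = $21.69
Employee stock purchase plan: $147.50
Total deductions = $97.61 + $93.22 + $67.33 + $21.69 + $147.50 = $427.35
Net pay = $2,169.20 − $427.35 = $1,741.85

$1,741.85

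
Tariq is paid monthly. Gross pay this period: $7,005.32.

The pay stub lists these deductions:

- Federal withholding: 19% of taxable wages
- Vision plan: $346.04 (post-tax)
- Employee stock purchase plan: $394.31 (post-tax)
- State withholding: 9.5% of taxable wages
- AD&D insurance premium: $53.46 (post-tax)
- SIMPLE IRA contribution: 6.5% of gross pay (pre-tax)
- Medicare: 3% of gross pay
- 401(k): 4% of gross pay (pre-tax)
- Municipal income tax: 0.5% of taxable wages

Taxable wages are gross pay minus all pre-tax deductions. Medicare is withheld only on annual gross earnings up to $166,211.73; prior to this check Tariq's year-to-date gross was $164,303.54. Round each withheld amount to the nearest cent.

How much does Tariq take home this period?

401(k): $7,005.32 × 0.04 = $280.21
SIMPLE IRA contribution: $7,005.32 × 0.065 = $455.35
Pre-tax total = $280.21 + $455.35 = $735.56
Taxable wages = $7,005.32 − $735.56 = $6,269.76
Municipal income tax: $6,269.76 × 0.005 = $31.35
State withholding: $6,269.76 × 0.095 = $595.63
Federal withholding: $6,269.76 × 0.19 = $1,191.25
Medicare: only $166,211.73 − $164,303.54 = $1,908.19 of this check is subject → $1,908.19 × 0.03 = $57.25
AD&D insurance premium: $53.46
Employee stock purchase plan: $394.31
Vision plan: $346.04
Total deductions = $280.21 + $455.35 + $31.35 + $595.63 + $1,191.25 + $57.25 + $53.46 + $394.31 + $346.04 = $3,404.85
Net pay = $7,005.32 − $3,404.85 = $3,600.47

$3,600.47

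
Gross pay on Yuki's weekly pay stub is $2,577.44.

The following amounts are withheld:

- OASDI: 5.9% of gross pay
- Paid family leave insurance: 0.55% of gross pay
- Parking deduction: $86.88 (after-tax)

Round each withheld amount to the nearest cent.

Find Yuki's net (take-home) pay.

$2,324.31

Paid family leave insurance: $2,577.44 × 0.0055 = $14.18
OASDI: $2,577.44 × 0.059 = $152.07
Parking deduction: $86.88
Total deductions = $14.18 + $152.07 + $86.88 = $253.13
Net pay = $2,577.44 − $253.13 = $2,324.31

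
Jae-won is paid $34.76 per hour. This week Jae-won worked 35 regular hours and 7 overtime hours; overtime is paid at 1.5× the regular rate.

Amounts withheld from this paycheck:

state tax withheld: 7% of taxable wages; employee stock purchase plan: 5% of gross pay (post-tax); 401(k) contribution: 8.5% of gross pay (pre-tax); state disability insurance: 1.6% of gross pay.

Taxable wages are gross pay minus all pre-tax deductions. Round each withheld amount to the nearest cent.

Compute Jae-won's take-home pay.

$1,241.46

Regular pay: 35 × $34.76 = $1,216.60
Overtime pay: 7 × $34.76 × 1.5 = $364.98
Gross pay = $1,216.60 + $364.98 = $1,581.58
401(k) contribution: $1,581.58 × 0.085 = $134.43
Taxable wages = $1,581.58 − $134.43 = $1,447.15
State tax withheld: $1,447.15 × 0.07 = $101.30
State disability insurance: $1,581.58 × 0.016 = $25.31
Employee stock purchase plan: $1,581.58 × 0.05 = $79.08
Total deductions = $134.43 + $101.30 + $25.31 + $79.08 = $340.12
Net pay = $1,581.58 − $340.12 = $1,241.46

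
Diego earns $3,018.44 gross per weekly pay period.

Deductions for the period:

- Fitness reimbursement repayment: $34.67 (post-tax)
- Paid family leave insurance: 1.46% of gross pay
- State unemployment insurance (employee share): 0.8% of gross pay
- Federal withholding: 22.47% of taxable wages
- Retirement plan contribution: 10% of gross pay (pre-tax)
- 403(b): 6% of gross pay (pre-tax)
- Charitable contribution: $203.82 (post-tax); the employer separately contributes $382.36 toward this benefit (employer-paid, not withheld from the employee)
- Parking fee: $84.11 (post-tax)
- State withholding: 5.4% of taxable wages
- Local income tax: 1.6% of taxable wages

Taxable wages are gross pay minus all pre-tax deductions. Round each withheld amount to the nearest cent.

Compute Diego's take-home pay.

$1,397.46

403(b): $3,018.44 × 0.06 = $181.11
Retirement plan contribution: $3,018.44 × 0.1 = $301.84
Pre-tax total = $181.11 + $301.84 = $482.95
Taxable wages = $3,018.44 − $482.95 = $2,535.49
Local income tax: $2,535.49 × 0.016 = $40.57
State withholding: $2,535.49 × 0.054 = $136.92
Federal withholding: $2,535.49 × 0.2247 = $569.72
State unemployment insurance (employee share): $3,018.44 × 0.008 = $24.15
Paid family leave insurance: $3,018.44 × 0.0146 = $44.07
Parking fee: $84.11
Fitness reimbursement repayment: $34.67
Charitable contribution: $203.82
(Employer's $382.36 toward charitable contribution is not withheld from the employee.)
Total deductions = $181.11 + $301.84 + $40.57 + $136.92 + $569.72 + $24.15 + $44.07 + $84.11 + $34.67 + $203.82 = $1,620.98
Net pay = $3,018.44 − $1,620.98 = $1,397.46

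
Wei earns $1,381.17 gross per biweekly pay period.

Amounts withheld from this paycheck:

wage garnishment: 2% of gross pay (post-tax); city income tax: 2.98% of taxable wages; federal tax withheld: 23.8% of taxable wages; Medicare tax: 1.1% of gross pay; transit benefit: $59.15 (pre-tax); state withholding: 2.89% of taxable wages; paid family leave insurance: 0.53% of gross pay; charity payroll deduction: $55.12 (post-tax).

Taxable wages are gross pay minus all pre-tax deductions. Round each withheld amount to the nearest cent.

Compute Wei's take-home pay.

Transit benefit: $59.15
Taxable wages = $1,381.17 − $59.15 = $1,322.02
City income tax: $1,322.02 × 0.0298 = $39.40
State withholding: $1,322.02 × 0.0289 = $38.21
Federal tax withheld: $1,322.02 × 0.238 = $314.64
Medicare tax: $1,381.17 × 0.011 = $15.19
Paid family leave insurance: $1,381.17 × 0.0053 = $7.32
Charity payroll deduction: $55.12
Wage garnishment: $1,381.17 × 0.02 = $27.62
Total deductions = $59.15 + $39.40 + $38.21 + $314.64 + $15.19 + $7.32 + $55.12 + $27.62 = $556.65
Net pay = $1,381.17 − $556.65 = $824.52

$824.52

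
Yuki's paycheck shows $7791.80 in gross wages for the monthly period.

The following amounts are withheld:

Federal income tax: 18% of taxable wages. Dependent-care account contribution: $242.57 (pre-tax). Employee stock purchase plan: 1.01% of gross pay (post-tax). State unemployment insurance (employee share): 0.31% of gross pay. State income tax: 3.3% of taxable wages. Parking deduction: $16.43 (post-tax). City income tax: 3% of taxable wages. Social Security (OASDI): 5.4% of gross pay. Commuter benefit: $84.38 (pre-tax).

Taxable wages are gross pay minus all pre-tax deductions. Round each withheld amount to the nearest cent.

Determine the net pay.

$5110.85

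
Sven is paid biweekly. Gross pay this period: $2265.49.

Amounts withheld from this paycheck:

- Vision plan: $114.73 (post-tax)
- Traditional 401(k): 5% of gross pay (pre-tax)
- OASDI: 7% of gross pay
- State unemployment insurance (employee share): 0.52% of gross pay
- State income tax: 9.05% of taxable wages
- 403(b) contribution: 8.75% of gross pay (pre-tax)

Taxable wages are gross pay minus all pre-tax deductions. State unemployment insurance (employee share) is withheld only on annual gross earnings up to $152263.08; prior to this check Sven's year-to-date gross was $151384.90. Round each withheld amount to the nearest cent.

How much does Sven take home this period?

$1499.27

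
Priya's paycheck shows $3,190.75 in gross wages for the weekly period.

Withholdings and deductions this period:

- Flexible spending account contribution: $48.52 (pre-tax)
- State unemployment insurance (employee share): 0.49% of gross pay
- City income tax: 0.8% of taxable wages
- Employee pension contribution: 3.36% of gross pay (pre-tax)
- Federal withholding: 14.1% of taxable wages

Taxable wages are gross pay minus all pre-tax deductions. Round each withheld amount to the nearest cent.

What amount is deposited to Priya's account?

$2,567.17

Employee pension contribution: $3,190.75 × 0.0336 = $107.21
Flexible spending account contribution: $48.52
Pre-tax total = $107.21 + $48.52 = $155.73
Taxable wages = $3,190.75 − $155.73 = $3,035.02
Federal withholding: $3,035.02 × 0.141 = $427.94
City income tax: $3,035.02 × 0.008 = $24.28
State unemployment insurance (employee share): $3,190.75 × 0.0049 = $15.63
Total deductions = $107.21 + $48.52 + $427.94 + $24.28 + $15.63 = $623.58
Net pay = $3,190.75 − $623.58 = $2,567.17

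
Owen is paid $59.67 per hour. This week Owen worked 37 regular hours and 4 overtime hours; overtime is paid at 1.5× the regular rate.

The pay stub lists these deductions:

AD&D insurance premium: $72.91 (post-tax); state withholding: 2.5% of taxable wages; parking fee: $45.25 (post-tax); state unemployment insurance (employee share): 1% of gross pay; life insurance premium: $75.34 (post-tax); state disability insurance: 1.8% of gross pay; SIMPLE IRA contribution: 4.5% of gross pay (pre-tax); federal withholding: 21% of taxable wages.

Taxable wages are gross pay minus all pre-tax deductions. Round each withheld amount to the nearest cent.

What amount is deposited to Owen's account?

Regular pay: 37 × $59.67 = $2,207.79
Overtime pay: 4 × $59.67 × 1.5 = $358.02
Gross pay = $2,207.79 + $358.02 = $2,565.81
SIMPLE IRA contribution: $2,565.81 × 0.045 = $115.46
Taxable wages = $2,565.81 − $115.46 = $2,450.35
State withholding: $2,450.35 × 0.025 = $61.26
Federal withholding: $2,450.35 × 0.21 = $514.57
State unemployment insurance (employee share): $2,565.81 × 0.01 = $25.66
State disability insurance: $2,565.81 × 0.018 = $46.18
Life insurance premium: $75.34
Parking fee: $45.25
AD&D insurance premium: $72.91
Total deductions = $115.46 + $61.26 + $514.57 + $25.66 + $46.18 + $75.34 + $45.25 + $72.91 = $956.63
Net pay = $2,565.81 − $956.63 = $1,609.18

$1,609.18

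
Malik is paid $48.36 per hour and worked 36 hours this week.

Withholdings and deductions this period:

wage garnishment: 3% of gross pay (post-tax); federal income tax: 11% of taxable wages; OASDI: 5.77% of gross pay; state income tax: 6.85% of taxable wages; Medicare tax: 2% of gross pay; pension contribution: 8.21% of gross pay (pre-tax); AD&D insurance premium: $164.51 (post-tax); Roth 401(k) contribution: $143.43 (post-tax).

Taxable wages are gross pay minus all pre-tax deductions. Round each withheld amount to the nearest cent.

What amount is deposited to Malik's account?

$817.34

Gross pay: 36 × $48.36 = $1,740.96
Pension contribution: $1,740.96 × 0.0821 = $142.93
Taxable wages = $1,740.96 − $142.93 = $1,598.03
State income tax: $1,598.03 × 0.0685 = $109.47
Federal income tax: $1,598.03 × 0.11 = $175.78
Medicare tax: $1,740.96 × 0.02 = $34.82
OASDI: $1,740.96 × 0.0577 = $100.45
AD&D insurance premium: $164.51
Wage garnishment: $1,740.96 × 0.03 = $52.23
Roth 401(k) contribution: $143.43
Total deductions = $142.93 + $109.47 + $175.78 + $34.82 + $100.45 + $164.51 + $52.23 + $143.43 = $923.62
Net pay = $1,740.96 − $923.62 = $817.34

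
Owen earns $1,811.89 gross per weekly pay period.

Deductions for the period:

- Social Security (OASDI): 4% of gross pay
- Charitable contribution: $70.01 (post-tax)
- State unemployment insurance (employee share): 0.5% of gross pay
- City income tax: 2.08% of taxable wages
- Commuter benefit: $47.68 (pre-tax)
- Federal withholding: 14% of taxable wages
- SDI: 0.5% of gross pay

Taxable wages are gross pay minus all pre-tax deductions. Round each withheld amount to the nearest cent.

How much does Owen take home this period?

Commuter benefit: $47.68
Taxable wages = $1,811.89 − $47.68 = $1,764.21
Federal withholding: $1,764.21 × 0.14 = $246.99
City income tax: $1,764.21 × 0.0208 = $36.70
SDI: $1,811.89 × 0.005 = $9.06
Social Security (OASDI): $1,811.89 × 0.04 = $72.48
State unemployment insurance (employee share): $1,811.89 × 0.005 = $9.06
Charitable contribution: $70.01
Total deductions = $47.68 + $246.99 + $36.70 + $9.06 + $72.48 + $9.06 + $70.01 = $491.98
Net pay = $1,811.89 − $491.98 = $1,319.91

$1,319.91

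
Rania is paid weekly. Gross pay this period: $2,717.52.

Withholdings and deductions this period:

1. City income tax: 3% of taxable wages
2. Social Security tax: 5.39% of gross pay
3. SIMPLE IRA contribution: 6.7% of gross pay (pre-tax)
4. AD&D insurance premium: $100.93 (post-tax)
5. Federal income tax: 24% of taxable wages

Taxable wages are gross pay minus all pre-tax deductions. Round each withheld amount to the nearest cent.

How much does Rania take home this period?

$1,603.48

SIMPLE IRA contribution: $2,717.52 × 0.067 = $182.07
Taxable wages = $2,717.52 − $182.07 = $2,535.45
City income tax: $2,535.45 × 0.03 = $76.06
Federal income tax: $2,535.45 × 0.24 = $608.51
Social Security tax: $2,717.52 × 0.0539 = $146.47
AD&D insurance premium: $100.93
Total deductions = $182.07 + $76.06 + $608.51 + $146.47 + $100.93 = $1,114.04
Net pay = $2,717.52 − $1,114.04 = $1,603.48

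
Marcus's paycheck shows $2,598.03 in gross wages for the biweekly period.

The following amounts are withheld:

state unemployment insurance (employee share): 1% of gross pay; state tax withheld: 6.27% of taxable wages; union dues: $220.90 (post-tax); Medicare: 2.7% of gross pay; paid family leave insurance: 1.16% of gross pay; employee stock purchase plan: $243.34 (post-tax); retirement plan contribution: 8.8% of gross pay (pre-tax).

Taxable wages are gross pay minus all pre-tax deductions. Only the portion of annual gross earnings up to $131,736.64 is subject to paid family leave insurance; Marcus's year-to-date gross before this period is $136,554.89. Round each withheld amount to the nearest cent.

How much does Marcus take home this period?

$1,660.47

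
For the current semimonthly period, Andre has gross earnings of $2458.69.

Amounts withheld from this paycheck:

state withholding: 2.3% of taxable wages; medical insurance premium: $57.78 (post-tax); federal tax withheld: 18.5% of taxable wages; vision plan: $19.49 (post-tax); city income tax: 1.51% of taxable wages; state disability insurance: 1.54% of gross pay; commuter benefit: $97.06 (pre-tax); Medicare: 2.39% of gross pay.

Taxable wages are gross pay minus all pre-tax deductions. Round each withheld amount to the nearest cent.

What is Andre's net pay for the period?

$1660.86

Commuter benefit: $97.06
Taxable wages = $2458.69 − $97.06 = $2361.63
State withholding: $2361.63 × 0.023 = $54.32
City income tax: $2361.63 × 0.0151 = $35.66
Federal tax withheld: $2361.63 × 0.185 = $436.90
Medicare: $2458.69 × 0.0239 = $58.76
State disability insurance: $2458.69 × 0.0154 = $37.86
Medical insurance premium: $57.78
Vision plan: $19.49
Total deductions = $97.06 + $54.32 + $35.66 + $436.90 + $58.76 + $37.86 + $57.78 + $19.49 = $797.83
Net pay = $2458.69 − $797.83 = $1660.86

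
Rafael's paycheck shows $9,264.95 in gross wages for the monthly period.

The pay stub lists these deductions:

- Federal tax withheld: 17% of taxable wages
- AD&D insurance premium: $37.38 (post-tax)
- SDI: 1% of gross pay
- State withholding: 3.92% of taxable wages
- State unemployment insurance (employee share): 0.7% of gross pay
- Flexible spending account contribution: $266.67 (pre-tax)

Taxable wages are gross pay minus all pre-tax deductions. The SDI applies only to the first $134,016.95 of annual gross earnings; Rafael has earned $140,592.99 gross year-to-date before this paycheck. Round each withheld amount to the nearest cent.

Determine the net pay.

Flexible spending account contribution: $266.67
Taxable wages = $9,264.95 − $266.67 = $8,998.28
Federal tax withheld: $8,998.28 × 0.17 = $1,529.71
State withholding: $8,998.28 × 0.0392 = $352.73
SDI: annual cap $134,016.95 already reached (YTD $140,592.99), so $0.00
State unemployment insurance (employee share): $9,264.95 × 0.007 = $64.85
AD&D insurance premium: $37.38
Total deductions = $266.67 + $1,529.71 + $352.73 + $0.00 + $64.85 + $37.38 = $2,251.34
Net pay = $9,264.95 − $2,251.34 = $7,013.61

$7,013.61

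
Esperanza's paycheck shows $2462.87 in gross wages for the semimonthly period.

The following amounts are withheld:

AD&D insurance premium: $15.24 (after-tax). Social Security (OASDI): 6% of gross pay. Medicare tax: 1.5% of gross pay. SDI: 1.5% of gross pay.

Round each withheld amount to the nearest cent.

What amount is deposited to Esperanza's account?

$2225.98

SDI: $2462.87 × 0.015 = $36.94
Medicare tax: $2462.87 × 0.015 = $36.94
Social Security (OASDI): $2462.87 × 0.06 = $147.77
AD&D insurance premium: $15.24
Total deductions = $36.94 + $36.94 + $147.77 + $15.24 = $236.89
Net pay = $2462.87 − $236.89 = $2225.98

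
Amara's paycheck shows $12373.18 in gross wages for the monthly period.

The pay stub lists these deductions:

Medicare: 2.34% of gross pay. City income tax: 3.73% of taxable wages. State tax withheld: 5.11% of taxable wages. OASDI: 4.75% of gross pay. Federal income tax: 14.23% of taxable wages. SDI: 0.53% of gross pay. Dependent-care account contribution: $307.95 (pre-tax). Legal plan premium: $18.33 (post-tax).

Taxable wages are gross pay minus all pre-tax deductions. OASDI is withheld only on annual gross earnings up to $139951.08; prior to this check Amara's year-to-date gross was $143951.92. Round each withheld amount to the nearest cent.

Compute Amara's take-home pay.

Dependent-care account contribution: $307.95
Taxable wages = $12373.18 − $307.95 = $12065.23
State tax withheld: $12065.23 × 0.0511 = $616.53
Federal income tax: $12065.23 × 0.1423 = $1716.88
City income tax: $12065.23 × 0.0373 = $450.03
Medicare: $12373.18 × 0.0234 = $289.53
OASDI: annual cap $139951.08 already reached (YTD $143951.92), so $0.00
SDI: $12373.18 × 0.0053 = $65.58
Legal plan premium: $18.33
Total deductions = $307.95 + $616.53 + $1716.88 + $450.03 + $289.53 + $0.00 + $65.58 + $18.33 = $3464.83
Net pay = $12373.18 − $3464.83 = $8908.35

$8908.35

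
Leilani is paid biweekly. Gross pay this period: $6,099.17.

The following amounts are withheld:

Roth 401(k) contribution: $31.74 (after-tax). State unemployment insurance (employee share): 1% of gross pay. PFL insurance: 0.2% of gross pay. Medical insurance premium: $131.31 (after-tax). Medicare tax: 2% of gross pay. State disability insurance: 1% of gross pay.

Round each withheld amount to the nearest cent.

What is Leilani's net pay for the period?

$5,679.96

State disability insurance: $6,099.17 × 0.01 = $60.99
State unemployment insurance (employee share): $6,099.17 × 0.01 = $60.99
Medicare tax: $6,099.17 × 0.02 = $121.98
PFL insurance: $6,099.17 × 0.002 = $12.20
Medical insurance premium: $131.31
Roth 401(k) contribution: $31.74
Total deductions = $60.99 + $60.99 + $121.98 + $12.20 + $131.31 + $31.74 = $419.21
Net pay = $6,099.17 − $419.21 = $5,679.96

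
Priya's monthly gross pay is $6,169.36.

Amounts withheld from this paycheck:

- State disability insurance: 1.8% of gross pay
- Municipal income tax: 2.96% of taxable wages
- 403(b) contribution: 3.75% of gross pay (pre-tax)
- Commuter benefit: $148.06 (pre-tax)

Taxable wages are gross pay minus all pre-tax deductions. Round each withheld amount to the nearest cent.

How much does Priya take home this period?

403(b) contribution: $6,169.36 × 0.0375 = $231.35
Commuter benefit: $148.06
Pre-tax total = $231.35 + $148.06 = $379.41
Taxable wages = $6,169.36 − $379.41 = $5,789.95
Municipal income tax: $5,789.95 × 0.0296 = $171.38
State disability insurance: $6,169.36 × 0.018 = $111.05
Total deductions = $231.35 + $148.06 + $171.38 + $111.05 = $661.84
Net pay = $6,169.36 − $661.84 = $5,507.52

$5,507.52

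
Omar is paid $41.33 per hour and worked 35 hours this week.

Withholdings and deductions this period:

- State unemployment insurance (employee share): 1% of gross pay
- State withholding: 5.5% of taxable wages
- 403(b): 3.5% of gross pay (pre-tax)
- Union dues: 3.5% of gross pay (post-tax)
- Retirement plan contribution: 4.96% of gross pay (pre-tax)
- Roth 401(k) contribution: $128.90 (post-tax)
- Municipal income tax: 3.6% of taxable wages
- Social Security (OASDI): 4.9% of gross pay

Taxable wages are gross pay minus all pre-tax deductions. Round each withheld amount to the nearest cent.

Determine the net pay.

Gross pay: 35 × $41.33 = $1,446.55
Retirement plan contribution: $1,446.55 × 0.0496 = $71.75
403(b): $1,446.55 × 0.035 = $50.63
Pre-tax total = $71.75 + $50.63 = $122.38
Taxable wages = $1,446.55 − $122.38 = $1,324.17
Municipal income tax: $1,324.17 × 0.036 = $47.67
State withholding: $1,324.17 × 0.055 = $72.83
Social Security (OASDI): $1,446.55 × 0.049 = $70.88
State unemployment insurance (employee share): $1,446.55 × 0.01 = $14.47
Union dues: $1,446.55 × 0.035 = $50.63
Roth 401(k) contribution: $128.90
Total deductions = $71.75 + $50.63 + $47.67 + $72.83 + $70.88 + $14.47 + $50.63 + $128.90 = $507.76
Net pay = $1,446.55 − $507.76 = $938.79

$938.79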